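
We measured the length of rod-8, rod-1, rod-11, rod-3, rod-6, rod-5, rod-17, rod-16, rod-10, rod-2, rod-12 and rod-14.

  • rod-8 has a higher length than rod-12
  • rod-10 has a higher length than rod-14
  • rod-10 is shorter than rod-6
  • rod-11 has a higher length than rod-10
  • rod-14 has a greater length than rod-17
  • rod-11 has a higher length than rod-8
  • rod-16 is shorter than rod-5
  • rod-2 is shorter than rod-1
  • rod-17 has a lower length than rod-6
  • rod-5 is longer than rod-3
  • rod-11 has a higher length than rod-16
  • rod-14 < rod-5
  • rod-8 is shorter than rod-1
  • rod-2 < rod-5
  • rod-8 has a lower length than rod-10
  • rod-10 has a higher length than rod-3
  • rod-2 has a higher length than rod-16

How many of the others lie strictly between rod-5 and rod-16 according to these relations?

1

The relations place rod-16 below rod-5. An element lies strictly between them when it is forced above rod-16 and also forced below rod-5.
Above rod-16: {rod-2, rod-11, rod-1}. Below rod-5: {rod-17, rod-3, rod-2, rod-14}.
Intersection: {rod-2} — 1.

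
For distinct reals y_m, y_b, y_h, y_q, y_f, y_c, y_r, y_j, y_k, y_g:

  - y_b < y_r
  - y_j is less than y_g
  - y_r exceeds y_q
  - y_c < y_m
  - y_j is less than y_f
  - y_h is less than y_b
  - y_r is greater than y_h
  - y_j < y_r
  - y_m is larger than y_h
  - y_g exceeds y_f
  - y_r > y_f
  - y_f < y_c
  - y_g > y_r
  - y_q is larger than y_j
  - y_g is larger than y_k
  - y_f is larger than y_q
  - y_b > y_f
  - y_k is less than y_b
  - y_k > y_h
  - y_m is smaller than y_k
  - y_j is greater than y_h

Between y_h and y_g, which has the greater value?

y_g

y_h < y_j and y_j < y_q give y_h < y_q.
With y_q < y_f: y_h < y_j < y_q < y_f.
Then y_f < y_c extends the chain to y_c.
Then y_c < y_m extends the chain to y_m.
With y_m < y_k: y_h < y_j < y_q < y_f < y_c < y_m < y_k.
Then y_k < y_b extends the chain to y_b.
Then y_b < y_r extends the chain to y_r.
With y_r < y_g: y_h < y_j < y_q < y_f < y_c < y_m < y_k < y_b < y_r < y_g.
So y_h < y_g; y_g is the larger of the two.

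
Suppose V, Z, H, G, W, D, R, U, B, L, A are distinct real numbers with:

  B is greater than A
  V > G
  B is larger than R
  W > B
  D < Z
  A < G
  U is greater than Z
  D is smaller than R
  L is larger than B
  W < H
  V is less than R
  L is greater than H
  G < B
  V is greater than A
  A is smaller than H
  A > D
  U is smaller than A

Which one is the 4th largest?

The consecutive relations fix a unique order: D < Z < U < A < G < V < R < B < W < H < L.
Counting 4 from the largest end gives B.

B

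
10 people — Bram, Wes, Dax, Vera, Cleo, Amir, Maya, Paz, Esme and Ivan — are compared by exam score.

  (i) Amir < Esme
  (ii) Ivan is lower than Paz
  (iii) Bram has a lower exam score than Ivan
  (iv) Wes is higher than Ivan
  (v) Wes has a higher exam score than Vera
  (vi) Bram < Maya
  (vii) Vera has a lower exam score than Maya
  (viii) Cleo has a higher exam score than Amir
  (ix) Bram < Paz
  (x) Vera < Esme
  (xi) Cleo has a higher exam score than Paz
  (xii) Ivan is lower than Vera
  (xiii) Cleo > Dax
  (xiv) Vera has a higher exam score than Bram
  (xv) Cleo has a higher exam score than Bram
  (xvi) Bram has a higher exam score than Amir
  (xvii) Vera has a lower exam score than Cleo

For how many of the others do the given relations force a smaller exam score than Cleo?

Directly below Cleo: Amir, Bram, Paz, Vera, Dax.
One step further: Ivan (6 so far).
Nothing else is reachable below Cleo; 6 in all.

6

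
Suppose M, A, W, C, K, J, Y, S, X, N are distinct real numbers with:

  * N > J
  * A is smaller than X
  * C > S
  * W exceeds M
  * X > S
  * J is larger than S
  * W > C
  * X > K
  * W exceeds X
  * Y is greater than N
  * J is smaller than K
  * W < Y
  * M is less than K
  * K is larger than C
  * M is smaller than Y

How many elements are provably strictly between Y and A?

2

Chaining upward from A reaches: X, W.
Chaining downward from Y reaches: S, M, J, C, K, X, W, N.
Strictly between A and Y are those in both lists: X, W — 2 elements.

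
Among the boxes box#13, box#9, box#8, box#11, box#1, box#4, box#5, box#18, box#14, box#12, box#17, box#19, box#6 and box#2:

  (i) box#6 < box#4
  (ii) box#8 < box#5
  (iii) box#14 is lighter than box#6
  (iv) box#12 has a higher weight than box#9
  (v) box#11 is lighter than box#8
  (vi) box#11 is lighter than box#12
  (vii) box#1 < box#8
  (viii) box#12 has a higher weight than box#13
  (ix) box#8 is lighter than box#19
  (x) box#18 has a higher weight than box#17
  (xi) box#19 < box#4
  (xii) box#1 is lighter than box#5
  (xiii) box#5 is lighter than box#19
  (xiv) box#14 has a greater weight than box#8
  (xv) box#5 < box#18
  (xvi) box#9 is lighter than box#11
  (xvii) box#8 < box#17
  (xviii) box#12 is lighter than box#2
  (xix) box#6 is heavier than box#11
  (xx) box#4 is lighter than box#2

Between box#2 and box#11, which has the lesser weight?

box#11 < box#8 and box#8 < box#5 give box#11 < box#5.
With box#5 < box#19: box#11 < box#8 < box#5 < box#19.
Then box#19 < box#4 extends the chain to box#4.
With box#4 < box#2: box#11 < box#8 < box#5 < box#19 < box#4 < box#2.
So box#11 < box#2; box#11 is the lighter of the two.

box#11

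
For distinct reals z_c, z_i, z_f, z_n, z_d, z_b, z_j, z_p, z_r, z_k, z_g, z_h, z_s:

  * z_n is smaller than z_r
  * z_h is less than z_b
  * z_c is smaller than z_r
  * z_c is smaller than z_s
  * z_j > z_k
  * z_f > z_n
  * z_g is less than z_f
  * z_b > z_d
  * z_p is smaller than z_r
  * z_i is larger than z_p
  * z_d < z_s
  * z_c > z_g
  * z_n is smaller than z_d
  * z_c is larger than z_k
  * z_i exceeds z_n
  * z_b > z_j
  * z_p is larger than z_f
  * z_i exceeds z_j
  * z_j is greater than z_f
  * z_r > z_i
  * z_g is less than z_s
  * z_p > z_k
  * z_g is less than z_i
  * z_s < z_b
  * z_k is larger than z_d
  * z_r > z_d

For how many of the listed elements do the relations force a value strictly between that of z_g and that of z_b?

4

Chaining upward from z_g reaches: z_c, z_f, z_p, z_j, z_s, z_i, z_r.
Chaining downward from z_b reaches: z_n, z_d, z_k, z_c, z_f, z_h, z_j, z_s.
Strictly between z_g and z_b are those in both lists: z_c, z_f, z_j, z_s — 4 elements.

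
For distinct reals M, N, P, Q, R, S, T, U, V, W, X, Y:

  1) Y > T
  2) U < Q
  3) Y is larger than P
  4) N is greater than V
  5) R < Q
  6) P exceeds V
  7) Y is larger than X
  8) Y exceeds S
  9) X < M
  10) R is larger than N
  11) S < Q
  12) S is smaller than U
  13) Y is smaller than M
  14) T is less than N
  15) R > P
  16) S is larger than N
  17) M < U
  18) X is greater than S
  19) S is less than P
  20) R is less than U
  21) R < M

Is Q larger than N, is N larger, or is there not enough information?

Q

N < S and S < Y give N < Y.
Then Y < M extends the chain to M.
With M < U: N < S < Y < M < U.
With U < Q: N < S < Y < M < U < Q.
So Q is larger.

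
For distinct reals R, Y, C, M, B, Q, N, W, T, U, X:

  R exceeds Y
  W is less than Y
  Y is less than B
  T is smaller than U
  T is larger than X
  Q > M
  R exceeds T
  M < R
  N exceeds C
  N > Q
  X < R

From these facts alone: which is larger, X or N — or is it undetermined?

undetermined

Following every chain through X: above X we get T, R, U.
N is not reached, and no chain runs the other way from N to X.
So the given relations leave the order of X and N undetermined.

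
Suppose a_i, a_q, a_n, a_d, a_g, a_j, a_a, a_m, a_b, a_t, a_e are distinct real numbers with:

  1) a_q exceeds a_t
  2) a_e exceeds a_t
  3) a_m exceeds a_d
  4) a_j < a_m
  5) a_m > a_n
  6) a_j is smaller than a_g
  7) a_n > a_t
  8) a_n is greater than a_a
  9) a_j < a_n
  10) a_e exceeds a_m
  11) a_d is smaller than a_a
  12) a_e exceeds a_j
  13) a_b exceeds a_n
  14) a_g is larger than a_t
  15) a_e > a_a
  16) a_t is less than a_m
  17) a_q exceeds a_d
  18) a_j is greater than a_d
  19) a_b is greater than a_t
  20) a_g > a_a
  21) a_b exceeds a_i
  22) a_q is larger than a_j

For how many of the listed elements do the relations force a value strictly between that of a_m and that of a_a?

1

Chaining upward from a_a reaches: a_n, a_g, a_e, a_b.
Chaining downward from a_m reaches: a_d, a_t, a_j, a_n.
Strictly between a_a and a_m are those in both lists: a_n — 1 element.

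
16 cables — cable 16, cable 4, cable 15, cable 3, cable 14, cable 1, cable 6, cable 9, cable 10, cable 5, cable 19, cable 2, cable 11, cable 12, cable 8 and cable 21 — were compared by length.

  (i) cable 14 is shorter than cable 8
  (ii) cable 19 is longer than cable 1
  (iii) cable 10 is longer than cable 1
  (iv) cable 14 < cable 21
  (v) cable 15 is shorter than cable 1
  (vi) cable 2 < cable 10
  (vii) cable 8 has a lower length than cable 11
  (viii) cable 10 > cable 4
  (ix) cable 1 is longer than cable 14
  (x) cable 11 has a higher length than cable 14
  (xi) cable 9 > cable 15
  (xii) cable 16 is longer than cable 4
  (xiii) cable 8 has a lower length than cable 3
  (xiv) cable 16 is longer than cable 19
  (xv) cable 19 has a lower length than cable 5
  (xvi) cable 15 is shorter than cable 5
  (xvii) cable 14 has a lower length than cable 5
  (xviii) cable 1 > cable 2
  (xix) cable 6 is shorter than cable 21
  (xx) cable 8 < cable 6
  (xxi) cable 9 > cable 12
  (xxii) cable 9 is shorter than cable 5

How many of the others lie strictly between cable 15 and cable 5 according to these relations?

The relations place cable 15 below cable 5. An element lies strictly between them when it is forced above cable 15 and also forced below cable 5.
Above cable 15: {cable 1, cable 19, cable 16, cable 10, cable 9}. Below cable 5: {cable 14, cable 12, cable 2, cable 1, cable 19, cable 9}.
Intersection: {cable 1, cable 19, cable 9} — 3.

3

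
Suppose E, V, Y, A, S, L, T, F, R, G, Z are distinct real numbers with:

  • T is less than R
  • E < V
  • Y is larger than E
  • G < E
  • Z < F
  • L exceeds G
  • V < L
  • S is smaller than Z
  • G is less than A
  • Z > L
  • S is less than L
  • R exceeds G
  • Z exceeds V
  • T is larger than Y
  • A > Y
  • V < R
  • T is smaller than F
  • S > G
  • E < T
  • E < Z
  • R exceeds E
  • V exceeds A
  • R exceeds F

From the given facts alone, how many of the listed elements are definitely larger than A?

5

Directly above A: V.
One step further: L, Z, R (4 so far).
One step further: F (5 so far).
No other element is forced above A by the given relations, so the count is 5.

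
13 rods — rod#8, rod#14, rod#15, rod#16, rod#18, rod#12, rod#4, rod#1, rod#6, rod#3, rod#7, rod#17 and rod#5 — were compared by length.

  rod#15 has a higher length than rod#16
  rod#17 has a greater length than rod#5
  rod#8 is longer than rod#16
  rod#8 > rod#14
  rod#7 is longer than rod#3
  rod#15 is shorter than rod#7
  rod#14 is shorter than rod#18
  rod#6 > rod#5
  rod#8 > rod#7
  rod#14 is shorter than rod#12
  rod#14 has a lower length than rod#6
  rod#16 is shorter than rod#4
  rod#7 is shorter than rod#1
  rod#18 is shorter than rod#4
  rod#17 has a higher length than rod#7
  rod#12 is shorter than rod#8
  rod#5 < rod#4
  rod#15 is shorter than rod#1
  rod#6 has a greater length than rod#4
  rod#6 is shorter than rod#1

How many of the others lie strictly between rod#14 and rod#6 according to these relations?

The relations place rod#14 below rod#6. An element lies strictly between them when it is forced above rod#14 and also forced below rod#6.
Above rod#14: {rod#18, rod#4, rod#1, rod#12, rod#8}. Below rod#6: {rod#16, rod#5, rod#18, rod#4}.
Intersection: {rod#18, rod#4} — 2.

2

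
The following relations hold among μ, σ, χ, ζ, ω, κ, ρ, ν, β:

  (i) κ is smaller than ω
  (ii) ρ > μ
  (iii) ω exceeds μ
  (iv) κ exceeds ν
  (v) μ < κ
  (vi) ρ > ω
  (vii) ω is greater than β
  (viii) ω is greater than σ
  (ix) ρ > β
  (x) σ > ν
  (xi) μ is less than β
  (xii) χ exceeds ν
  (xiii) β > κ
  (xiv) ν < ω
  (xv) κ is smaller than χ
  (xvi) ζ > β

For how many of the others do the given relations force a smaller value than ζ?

Directly below ζ: β.
One step further: μ, κ (3 so far).
One step further: ν (4 so far).
Nothing else is reachable below ζ; 4 in all.

4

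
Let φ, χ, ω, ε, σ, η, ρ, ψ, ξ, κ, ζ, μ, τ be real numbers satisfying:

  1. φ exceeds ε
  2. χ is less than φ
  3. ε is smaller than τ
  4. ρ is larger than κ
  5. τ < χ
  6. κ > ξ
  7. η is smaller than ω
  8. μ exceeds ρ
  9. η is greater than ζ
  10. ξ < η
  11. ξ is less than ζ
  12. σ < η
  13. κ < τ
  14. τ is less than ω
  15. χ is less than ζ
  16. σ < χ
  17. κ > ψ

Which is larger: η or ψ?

η

The relevant relations are ψ < κ; κ < τ; τ < χ; χ < ζ; ζ < η.
Chaining these gives ψ < κ < τ < χ < ζ < η.
So ψ < η; η is the larger of the two.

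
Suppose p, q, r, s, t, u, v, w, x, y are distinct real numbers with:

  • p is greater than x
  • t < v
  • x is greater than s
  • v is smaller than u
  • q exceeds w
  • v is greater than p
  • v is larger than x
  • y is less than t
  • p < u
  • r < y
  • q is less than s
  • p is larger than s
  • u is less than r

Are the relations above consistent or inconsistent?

inconsistent

We have v < u stated directly, yet also u < r < y < t < v by chaining the others — so u < v. Contradiction.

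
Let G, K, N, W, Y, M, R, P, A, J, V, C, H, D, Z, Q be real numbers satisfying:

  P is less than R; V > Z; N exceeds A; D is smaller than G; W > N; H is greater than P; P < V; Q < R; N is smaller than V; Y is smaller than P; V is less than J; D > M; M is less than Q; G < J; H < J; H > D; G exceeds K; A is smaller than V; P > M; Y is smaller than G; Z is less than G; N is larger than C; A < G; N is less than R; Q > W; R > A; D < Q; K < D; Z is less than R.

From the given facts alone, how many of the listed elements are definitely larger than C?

6

The elements the relations force above C are N, V, W, Q, J, R — no chain reaches any other.
That is 6.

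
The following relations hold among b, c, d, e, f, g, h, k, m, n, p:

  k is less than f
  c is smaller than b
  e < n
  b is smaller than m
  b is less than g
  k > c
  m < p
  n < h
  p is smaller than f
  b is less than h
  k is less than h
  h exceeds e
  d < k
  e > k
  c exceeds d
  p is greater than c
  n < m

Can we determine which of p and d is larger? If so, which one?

Chaining the given relations: d < c < k < e < n < m < p.
So p is larger.

p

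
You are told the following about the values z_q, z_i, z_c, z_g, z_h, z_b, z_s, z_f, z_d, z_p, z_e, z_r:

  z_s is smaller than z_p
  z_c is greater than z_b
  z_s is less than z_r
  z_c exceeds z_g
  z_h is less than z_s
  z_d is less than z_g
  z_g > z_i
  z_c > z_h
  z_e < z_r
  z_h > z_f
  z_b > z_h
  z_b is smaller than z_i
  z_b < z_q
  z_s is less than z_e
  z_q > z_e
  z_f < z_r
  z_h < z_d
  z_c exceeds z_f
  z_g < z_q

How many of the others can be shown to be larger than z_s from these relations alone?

4

From z_s the given relations immediately reach z_p, z_e, z_r.
From those, z_q — 4 in total.
Nothing else is reachable above z_s; 4 in all.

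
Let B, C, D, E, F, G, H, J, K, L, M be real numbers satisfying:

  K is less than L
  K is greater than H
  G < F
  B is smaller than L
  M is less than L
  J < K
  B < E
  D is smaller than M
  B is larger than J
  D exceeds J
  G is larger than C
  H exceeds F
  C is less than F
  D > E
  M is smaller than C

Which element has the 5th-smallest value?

Piecing the relations together gives one ordering: J < B < E < D < M < C < G < F < H < K < L.
The 5th smallest is M.

M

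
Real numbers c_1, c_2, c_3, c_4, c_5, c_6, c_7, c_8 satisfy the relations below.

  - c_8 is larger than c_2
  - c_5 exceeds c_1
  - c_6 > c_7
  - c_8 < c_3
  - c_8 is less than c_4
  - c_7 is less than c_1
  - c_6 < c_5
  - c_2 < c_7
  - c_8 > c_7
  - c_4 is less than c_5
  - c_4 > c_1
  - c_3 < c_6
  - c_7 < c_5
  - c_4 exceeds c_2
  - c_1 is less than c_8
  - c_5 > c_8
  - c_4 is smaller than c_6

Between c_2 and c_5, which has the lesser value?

Following the relations from c_2: c_2 < c_7 < c_1 < c_8 < c_3 < c_6 < c_5.
So c_2 < c_5; c_2 is the smaller of the two.

c_2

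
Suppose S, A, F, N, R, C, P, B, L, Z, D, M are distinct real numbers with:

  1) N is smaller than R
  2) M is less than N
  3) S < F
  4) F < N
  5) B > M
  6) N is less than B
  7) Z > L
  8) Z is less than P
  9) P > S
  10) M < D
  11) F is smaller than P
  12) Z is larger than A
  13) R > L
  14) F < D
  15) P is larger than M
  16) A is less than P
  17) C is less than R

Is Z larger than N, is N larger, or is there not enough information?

undetermined

Following every chain through N: above N we get B, R; below N we get S, M, F.
Z is not reached, and no chain runs the other way from Z to N.
So the given relations leave the order of N and Z undetermined.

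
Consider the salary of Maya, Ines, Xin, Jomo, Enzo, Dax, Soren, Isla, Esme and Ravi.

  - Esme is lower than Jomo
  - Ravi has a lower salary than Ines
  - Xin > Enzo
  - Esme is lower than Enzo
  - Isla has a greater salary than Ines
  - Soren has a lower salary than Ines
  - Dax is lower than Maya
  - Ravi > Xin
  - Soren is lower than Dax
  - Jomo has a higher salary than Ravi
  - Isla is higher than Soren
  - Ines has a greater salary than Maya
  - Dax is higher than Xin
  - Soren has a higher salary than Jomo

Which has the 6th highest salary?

The consecutive relations fix a unique order: Esme < Enzo < Xin < Ravi < Jomo < Soren < Dax < Maya < Ines < Isla.
The 6th largest is Jomo.

Jomo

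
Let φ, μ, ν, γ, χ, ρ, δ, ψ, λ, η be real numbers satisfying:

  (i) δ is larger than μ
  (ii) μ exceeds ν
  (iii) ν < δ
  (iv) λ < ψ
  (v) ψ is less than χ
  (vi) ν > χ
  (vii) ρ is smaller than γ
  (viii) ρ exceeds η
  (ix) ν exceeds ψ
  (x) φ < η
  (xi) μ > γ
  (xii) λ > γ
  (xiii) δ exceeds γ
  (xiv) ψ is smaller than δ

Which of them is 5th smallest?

Piecing the relations together gives one ordering: φ < η < ρ < γ < λ < ψ < χ < ν < μ < δ.
The 5th smallest is λ.

λ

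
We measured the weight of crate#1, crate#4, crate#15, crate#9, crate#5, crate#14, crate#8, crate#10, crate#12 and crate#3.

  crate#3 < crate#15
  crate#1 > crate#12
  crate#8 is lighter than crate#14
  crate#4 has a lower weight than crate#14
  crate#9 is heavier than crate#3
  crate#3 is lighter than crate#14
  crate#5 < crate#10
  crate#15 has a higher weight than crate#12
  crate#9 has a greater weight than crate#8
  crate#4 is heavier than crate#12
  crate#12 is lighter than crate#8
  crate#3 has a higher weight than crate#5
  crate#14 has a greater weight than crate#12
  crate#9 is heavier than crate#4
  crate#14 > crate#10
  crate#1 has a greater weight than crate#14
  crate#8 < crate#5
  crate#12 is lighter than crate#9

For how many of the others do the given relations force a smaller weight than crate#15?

Directly below crate#15: crate#12, crate#3.
One step further: crate#5 (3 so far).
One step further: crate#8 (4 so far).
No other element is forced below crate#15 by the given relations, so the count is 4.

4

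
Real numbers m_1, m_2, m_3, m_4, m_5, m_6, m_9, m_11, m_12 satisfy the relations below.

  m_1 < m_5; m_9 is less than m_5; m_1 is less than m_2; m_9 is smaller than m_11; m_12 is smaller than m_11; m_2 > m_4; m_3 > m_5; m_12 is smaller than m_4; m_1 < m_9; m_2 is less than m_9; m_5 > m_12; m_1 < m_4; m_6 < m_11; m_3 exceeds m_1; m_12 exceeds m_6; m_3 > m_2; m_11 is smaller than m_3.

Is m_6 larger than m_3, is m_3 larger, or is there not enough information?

m_6 < m_12 and m_12 < m_4 give m_6 < m_4.
Then m_4 < m_2 extends the chain to m_2.
With m_2 < m_3: m_6 < m_12 < m_4 < m_2 < m_3.
So m_3 is larger.

m_3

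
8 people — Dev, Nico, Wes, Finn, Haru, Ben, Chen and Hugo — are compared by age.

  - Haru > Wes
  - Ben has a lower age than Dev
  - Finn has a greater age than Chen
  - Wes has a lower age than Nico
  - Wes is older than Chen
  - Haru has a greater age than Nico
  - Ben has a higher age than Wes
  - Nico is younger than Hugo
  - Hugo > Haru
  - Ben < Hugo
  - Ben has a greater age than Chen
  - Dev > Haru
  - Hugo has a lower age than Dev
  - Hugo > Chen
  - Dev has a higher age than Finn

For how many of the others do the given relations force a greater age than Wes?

Directly above Wes: Ben, Nico, Haru.
One step further: Hugo, Dev (5 so far).
No other element is forced above Wes by the given relations, so the count is 5.

5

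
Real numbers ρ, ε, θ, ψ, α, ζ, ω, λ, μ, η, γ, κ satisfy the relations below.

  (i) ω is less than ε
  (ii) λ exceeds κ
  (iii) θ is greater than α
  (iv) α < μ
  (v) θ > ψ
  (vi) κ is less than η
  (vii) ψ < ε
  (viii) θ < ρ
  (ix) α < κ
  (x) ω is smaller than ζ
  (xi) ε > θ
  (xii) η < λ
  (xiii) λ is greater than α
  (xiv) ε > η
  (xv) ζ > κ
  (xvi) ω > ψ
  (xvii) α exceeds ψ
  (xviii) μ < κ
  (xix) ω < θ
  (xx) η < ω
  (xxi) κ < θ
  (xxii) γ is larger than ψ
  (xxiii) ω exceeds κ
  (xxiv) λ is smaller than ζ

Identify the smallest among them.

α is not least since ψ < α; μ is not least since α < μ; κ is not least since α < κ; η is not least since κ < η; λ is not least since η < λ; ω is not least since η < ω; θ is not least since κ < θ; ρ is not least since θ < ρ; ζ is not least since κ < ζ; γ is not least since ψ < γ; ε is not least since ψ < ε.
Only ψ has nothing below it, so ψ is the smallest.

ψ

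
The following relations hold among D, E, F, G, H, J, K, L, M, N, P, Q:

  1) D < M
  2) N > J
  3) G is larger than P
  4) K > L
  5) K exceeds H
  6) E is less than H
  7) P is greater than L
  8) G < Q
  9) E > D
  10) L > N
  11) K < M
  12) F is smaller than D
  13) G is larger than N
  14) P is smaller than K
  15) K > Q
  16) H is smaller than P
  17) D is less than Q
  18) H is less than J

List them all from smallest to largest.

Each adjacent pair is fixed by a given relation: F < D; D < E; E < H; H < J; J < N; N < L; L < P; P < G; G < Q; Q < K; K < M. Chaining them end to end gives the full order.

F < D < E < H < J < N < L < P < G < Q < K < M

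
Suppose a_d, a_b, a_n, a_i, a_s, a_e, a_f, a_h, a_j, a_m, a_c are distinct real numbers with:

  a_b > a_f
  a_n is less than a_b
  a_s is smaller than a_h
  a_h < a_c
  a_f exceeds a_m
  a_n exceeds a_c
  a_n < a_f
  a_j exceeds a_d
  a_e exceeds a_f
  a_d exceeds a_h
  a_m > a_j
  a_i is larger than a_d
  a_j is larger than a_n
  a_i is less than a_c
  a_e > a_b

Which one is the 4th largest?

Chaining the given pairs: a_s < a_h < a_d < a_i < a_c < a_n < a_j < a_m < a_f < a_b < a_e.
The 4th largest is a_m.

a_m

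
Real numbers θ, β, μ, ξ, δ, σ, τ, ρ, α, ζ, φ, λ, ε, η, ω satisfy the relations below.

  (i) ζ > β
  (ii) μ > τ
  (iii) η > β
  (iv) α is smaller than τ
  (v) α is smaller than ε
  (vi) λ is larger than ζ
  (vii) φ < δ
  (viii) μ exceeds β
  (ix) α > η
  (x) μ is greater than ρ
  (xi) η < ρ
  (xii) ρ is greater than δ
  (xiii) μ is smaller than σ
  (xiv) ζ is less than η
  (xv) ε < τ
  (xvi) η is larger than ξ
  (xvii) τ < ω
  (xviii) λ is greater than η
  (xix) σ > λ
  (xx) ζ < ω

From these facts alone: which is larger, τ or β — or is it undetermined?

Link the given pairs in sequence: β < ζ; ζ < η; η < α; α < ε; ε < τ.
Together: β < ζ < η < α < ε < τ.
So τ is larger.

τ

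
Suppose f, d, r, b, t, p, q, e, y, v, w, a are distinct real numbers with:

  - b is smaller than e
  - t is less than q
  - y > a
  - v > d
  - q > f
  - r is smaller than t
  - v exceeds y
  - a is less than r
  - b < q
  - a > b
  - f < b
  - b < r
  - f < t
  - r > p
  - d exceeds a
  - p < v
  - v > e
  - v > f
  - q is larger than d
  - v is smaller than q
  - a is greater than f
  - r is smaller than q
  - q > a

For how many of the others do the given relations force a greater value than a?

From a the given relations immediately reach y, r, d, q.
From those, t, v — 6 in total.
Nothing else is reachable above a; 6 in all.

6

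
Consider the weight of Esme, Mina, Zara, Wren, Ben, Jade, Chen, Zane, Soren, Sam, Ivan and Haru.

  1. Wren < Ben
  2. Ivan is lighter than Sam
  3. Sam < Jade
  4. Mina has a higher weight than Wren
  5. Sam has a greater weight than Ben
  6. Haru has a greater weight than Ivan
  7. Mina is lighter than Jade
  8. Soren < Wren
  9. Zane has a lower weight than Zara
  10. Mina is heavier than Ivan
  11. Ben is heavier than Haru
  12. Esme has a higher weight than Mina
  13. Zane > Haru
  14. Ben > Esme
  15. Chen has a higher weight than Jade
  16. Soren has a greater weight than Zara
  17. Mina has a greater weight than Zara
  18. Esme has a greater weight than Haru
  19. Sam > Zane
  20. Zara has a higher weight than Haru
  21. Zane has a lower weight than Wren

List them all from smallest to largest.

Ivan < Haru < Zane < Zara < Soren < Wren < Mina < Esme < Ben < Sam < Jade < Chen

Nothing is placed below Ivan, so it is least; from there Ivan < Haru; Haru < Zane; Zane < Zara; Zara < Soren; Soren < Wren; Wren < Mina; Mina < Esme; Esme < Ben; Ben < Sam; Sam < Jade; Jade < Chen, each given directly.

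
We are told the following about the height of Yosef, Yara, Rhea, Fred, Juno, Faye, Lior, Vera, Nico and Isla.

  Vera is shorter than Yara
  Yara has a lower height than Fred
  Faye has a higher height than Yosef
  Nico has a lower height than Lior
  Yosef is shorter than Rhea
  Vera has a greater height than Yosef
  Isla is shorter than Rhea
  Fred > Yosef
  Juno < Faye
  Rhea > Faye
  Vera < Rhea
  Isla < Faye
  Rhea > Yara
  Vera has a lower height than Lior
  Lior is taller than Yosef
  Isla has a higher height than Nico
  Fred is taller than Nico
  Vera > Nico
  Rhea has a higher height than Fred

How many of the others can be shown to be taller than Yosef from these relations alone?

From Yosef the given relations immediately reach Vera, Lior, Fred, Faye, Rhea.
From those, Yara — 6 in total.
No other element is forced above Yosef by the given relations, so the count is 6.

6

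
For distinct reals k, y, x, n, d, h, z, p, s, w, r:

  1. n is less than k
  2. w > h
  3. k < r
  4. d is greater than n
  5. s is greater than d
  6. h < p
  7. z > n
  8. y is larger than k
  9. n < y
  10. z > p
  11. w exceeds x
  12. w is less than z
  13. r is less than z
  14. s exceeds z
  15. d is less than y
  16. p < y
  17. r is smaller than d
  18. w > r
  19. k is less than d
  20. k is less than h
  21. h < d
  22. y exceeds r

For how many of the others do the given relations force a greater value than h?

Directly above h: w, d, p.
One step further: y, z, s (6 so far).
Nothing else is reachable above h; 6 in all.

6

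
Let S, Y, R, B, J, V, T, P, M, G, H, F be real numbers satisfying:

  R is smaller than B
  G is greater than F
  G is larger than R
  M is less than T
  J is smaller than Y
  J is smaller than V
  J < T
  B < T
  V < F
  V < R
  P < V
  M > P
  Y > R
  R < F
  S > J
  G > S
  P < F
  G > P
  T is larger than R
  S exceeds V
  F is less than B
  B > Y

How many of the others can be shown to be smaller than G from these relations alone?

6

The elements the relations force below G are J, P, V, R, F, S — no chain reaches any other.
That is 6.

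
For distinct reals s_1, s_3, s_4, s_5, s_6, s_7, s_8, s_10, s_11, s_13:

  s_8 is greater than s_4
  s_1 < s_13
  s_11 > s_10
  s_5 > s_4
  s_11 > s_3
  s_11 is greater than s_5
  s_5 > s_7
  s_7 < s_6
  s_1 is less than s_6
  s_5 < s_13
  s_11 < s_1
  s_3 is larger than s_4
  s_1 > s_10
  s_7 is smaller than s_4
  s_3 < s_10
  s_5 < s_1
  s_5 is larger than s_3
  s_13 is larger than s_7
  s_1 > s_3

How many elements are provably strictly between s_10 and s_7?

2

Chaining upward from s_7 reaches: s_4, s_3, s_5, s_8, s_11, s_1, s_6, s_13.
Chaining downward from s_10 reaches: s_4, s_3.
Strictly between s_7 and s_10 are those in both lists: s_4, s_3 — 2 elements.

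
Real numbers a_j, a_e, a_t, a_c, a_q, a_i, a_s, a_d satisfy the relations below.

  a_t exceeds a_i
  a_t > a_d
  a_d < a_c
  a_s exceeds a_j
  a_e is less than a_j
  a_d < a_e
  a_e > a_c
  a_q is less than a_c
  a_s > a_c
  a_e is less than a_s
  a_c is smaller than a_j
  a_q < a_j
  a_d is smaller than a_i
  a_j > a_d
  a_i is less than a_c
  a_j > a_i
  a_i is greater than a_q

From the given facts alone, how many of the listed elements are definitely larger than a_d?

From a_d the given relations immediately reach a_i, a_c, a_e, a_j, a_t.
From those, a_s — 6 in total.
Nothing else is reachable above a_d; 6 in all.

6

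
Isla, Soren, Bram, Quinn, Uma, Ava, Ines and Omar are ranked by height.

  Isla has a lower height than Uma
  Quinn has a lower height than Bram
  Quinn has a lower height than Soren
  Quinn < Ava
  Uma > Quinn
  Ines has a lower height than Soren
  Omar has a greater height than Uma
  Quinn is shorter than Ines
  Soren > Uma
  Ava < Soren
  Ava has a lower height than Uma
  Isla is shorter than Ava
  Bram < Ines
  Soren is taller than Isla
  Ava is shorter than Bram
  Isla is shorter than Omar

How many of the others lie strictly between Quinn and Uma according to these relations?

Chaining upward from Quinn reaches: Ava, Bram, Omar, Ines, Soren.
Chaining downward from Uma reaches: Isla, Ava.
Strictly between Quinn and Uma are those in both lists: Ava — 1 element.

1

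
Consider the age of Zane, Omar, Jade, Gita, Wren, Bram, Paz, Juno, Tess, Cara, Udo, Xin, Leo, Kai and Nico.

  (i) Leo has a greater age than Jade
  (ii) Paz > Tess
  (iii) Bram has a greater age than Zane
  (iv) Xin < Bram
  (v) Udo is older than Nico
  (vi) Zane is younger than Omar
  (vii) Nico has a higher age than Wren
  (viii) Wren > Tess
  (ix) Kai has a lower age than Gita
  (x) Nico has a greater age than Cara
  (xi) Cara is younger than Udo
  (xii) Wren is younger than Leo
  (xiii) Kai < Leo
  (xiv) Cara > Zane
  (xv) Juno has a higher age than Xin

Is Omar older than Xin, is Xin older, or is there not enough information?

undetermined

Following every chain through Xin: above Xin we get Bram, Juno.
Omar is not reached, and no chain runs the other way from Omar to Xin.
So the given relations leave the order of Xin and Omar undetermined.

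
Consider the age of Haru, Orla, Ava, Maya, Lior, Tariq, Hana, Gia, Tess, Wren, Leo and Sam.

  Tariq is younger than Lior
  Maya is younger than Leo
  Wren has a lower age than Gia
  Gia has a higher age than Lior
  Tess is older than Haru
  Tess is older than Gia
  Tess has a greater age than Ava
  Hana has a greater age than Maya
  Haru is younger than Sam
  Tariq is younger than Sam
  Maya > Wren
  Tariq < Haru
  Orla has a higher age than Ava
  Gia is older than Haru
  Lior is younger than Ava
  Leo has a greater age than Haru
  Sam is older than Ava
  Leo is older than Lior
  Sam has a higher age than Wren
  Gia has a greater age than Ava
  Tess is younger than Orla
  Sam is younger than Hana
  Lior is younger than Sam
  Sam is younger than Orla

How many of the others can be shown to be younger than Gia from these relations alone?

5

The elements the relations force below Gia are Tariq, Haru, Lior, Wren, Ava — no chain reaches any other.
That is 5.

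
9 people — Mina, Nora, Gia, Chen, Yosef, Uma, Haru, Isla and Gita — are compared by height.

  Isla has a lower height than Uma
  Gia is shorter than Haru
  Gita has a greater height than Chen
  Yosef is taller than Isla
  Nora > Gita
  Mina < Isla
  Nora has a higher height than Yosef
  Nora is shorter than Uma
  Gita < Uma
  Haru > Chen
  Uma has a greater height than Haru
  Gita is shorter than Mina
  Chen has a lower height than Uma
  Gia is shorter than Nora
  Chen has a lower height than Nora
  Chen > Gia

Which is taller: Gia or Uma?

Uma

Gia < Chen and Chen < Gita give Gia < Gita.
With Gita < Mina: Gia < Chen < Gita < Mina.
Then Mina < Isla extends the chain to Isla.
Then Isla < Yosef extends the chain to Yosef.
Then Yosef < Nora extends the chain to Nora.
With Nora < Uma: Gia < Chen < Gita < Mina < Isla < Yosef < Nora < Uma.
So Gia < Uma; Uma is the taller of the two.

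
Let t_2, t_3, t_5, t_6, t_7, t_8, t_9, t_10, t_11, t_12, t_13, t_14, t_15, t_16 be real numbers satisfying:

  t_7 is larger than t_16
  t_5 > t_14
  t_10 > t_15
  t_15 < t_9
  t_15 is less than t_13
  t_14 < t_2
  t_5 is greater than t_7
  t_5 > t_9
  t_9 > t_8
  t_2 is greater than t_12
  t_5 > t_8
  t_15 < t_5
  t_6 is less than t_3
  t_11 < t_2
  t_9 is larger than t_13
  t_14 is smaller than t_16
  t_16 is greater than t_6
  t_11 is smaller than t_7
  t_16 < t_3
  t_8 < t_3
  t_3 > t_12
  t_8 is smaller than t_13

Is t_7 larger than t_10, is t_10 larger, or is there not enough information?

undetermined

Following every chain through t_10: below t_10 we get t_15.
t_7 is not reached, and no chain runs the other way from t_7 to t_10.
So the given relations leave the order of t_10 and t_7 undetermined.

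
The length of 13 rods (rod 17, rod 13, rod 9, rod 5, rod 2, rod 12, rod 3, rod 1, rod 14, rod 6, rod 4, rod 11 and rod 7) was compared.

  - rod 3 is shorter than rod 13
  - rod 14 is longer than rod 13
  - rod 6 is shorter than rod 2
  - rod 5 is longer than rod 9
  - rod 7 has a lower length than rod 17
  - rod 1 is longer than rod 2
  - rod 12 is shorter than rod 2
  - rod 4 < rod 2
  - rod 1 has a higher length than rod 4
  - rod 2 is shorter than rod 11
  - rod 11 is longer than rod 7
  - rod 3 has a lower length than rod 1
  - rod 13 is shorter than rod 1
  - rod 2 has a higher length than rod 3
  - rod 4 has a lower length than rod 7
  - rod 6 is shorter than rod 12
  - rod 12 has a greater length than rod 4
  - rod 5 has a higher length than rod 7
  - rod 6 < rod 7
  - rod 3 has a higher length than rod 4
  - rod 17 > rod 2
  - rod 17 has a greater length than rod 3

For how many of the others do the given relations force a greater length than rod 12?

4

The elements the relations force above rod 12 are rod 2, rod 11, rod 17, rod 1 — no chain reaches any other.
That is 4.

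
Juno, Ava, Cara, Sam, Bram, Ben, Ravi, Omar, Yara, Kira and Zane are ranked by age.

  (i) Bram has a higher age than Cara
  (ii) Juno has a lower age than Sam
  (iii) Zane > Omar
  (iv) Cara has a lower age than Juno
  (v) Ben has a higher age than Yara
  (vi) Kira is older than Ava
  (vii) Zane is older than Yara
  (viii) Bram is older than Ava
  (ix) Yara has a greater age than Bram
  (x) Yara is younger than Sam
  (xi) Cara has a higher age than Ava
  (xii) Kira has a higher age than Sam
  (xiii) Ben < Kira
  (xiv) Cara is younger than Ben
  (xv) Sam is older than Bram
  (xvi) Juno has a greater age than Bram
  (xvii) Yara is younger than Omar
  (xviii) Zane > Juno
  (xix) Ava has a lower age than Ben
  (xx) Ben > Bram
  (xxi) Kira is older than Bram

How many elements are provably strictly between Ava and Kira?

The relations place Ava below Kira. An element lies strictly between them when it is forced above Ava and also forced below Kira.
Above Ava: {Cara, Bram, Yara, Juno, Ben, Omar, Sam, Zane}. Below Kira: {Cara, Bram, Yara, Juno, Ben, Sam}.
Intersection: {Cara, Bram, Yara, Juno, Ben, Sam} — 6.

6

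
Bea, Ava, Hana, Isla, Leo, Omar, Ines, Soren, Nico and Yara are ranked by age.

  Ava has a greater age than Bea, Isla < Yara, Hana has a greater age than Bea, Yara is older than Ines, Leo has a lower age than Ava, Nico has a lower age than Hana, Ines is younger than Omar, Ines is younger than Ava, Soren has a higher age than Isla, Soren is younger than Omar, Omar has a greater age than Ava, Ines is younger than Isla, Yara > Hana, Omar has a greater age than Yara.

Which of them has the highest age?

Chaining downward from Omar: directly below it, Ines, Soren, Ava, Yara; then Leo, Bea, Isla, Hana; then Nico.
That covers every other element, and nothing is given above Omar, so Omar is the highest age.

Omar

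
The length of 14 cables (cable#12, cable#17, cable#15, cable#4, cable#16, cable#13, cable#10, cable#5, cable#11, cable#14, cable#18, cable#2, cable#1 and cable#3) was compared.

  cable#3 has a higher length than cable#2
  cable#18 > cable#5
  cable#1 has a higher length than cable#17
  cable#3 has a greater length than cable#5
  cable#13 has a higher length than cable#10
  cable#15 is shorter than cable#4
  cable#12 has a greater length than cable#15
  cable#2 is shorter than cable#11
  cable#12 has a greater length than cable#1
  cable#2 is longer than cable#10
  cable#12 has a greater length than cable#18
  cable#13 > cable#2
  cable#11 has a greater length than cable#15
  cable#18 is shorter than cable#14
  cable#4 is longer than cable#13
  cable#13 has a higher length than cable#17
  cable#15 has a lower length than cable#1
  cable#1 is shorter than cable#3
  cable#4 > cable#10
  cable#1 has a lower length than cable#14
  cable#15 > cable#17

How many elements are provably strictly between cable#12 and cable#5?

1

The relations place cable#5 below cable#12. An element lies strictly between them when it is forced above cable#5 and also forced below cable#12.
Above cable#5: {cable#18, cable#14, cable#3}. Below cable#12: {cable#17, cable#18, cable#15, cable#1}.
Intersection: {cable#18} — 1.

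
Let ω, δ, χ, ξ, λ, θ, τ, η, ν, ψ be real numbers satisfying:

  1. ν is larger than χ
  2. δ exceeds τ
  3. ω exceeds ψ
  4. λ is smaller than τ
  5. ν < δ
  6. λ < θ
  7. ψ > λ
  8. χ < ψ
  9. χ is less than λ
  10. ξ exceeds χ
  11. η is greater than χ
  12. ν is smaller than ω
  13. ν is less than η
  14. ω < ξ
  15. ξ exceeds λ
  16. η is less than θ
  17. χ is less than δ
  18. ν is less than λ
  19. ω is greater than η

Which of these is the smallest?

Chaining upward from χ: directly above it, ν, η, λ, δ, ψ, ξ; then τ, θ, ω.
That covers every other element, and nothing is given below χ, so χ is the smallest.

χ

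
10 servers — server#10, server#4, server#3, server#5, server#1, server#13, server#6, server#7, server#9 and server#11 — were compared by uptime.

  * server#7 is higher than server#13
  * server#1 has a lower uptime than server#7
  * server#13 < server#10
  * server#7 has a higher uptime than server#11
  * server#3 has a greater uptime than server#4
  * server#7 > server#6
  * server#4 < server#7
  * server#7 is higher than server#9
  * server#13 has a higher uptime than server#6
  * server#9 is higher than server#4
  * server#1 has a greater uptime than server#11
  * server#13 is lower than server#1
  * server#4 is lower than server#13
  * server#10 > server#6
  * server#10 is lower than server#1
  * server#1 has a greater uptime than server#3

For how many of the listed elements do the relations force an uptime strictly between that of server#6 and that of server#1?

2

Chaining upward from server#6 reaches: server#13, server#10, server#7.
Chaining downward from server#1 reaches: server#4, server#3, server#13, server#10, server#11.
Strictly between server#6 and server#1 are those in both lists: server#13, server#10 — 2 elements.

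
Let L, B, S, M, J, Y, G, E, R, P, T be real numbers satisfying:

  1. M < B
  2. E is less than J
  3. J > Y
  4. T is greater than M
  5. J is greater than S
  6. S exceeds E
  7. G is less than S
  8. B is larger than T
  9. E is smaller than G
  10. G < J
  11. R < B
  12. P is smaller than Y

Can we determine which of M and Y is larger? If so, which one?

undetermined

Following every chain through M: above M we get T, B.
Y is not reached, and no chain runs the other way from Y to M.
So the given relations leave the order of M and Y undetermined.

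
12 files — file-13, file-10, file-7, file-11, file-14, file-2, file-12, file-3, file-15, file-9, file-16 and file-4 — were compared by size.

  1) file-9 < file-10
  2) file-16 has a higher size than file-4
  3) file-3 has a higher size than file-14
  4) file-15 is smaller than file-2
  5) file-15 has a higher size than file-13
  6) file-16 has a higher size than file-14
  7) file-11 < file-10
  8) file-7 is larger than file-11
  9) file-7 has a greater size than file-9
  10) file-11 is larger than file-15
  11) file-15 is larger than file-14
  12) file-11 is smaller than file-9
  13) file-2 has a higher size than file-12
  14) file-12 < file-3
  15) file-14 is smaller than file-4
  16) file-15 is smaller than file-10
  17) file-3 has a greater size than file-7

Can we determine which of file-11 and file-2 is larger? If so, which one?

Following every chain through file-11: above file-11 we get file-9, file-10, file-7, file-3; below file-11 we get file-13, file-14, file-15.
file-2 is not reached, and no chain runs the other way from file-2 to file-11.
So the given relations leave the order of file-11 and file-2 undetermined.

undetermined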